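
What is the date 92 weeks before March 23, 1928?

Counting back 92 weeks = 644 days from March 23, 1928.
Going back 23 days from March 23, 1928 reaches the end of the previous month; 644 − 23 = 621 left.
February 1928 has 29 days (1928 is a leap year): 621 − 29 = 592 left.
January 1928 has 31 days: 592 − 31 = 561 left.
December 1927 has 31 days: 561 − 31 = 530 left.
November 1927 has 30 days: 530 − 30 = 500 left.
October 1927 has 31 days: 500 − 31 = 469 left.
September 1927 has 30 days: 469 − 30 = 439 left.
August 1927 has 31 days: 439 − 31 = 408 left.
July 1927 has 31 days: 408 − 31 = 377 left.
June 1927 has 30 days: 377 − 30 = 347 left.
May 1927 has 31 days: 347 − 31 = 316 left.
April 1927 has 30 days: 316 − 30 = 286 left.
March 1927 has 31 days: 286 − 31 = 255 left.
February 1927 has 28 days (1927 is not a leap year): 255 − 28 = 227 left.
January 1927 has 31 days: 227 − 31 = 196 left.
December 1926 has 31 days: 196 − 31 = 165 left.
November 1926 has 30 days: 165 − 30 = 135 left.
October 1926 has 31 days: 135 − 31 = 104 left.
September 1926 has 30 days: 104 − 30 = 74 left.
August 1926 has 31 days: 74 − 31 = 43 left.
July 1926 has 31 days: 43 − 31 = 12 left.
June 1926 has 30 days; 30 − 12 = 18 → June 18, 1926.

June 18, 1926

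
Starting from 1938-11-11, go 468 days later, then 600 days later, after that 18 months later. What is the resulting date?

April 14, 1943

Advancing 468 days from November 11, 1938:
November has 30 days, so 30 − 11 = 19 days remain after November 11, 1938; 468 − 19 = 449 left.
December 1938 has 31 days: 449 − 31 = 418 left.
January 1939 has 31 days: 418 − 31 = 387 left.
February 1939 has 28 days (1939 is not a leap year): 387 − 28 = 359 left.
March 1939 has 31 days: 359 − 31 = 328 left.
April 1939 has 30 days: 328 − 30 = 298 left.
May 1939 has 31 days: 298 − 31 = 267 left.
June 1939 has 30 days: 267 − 30 = 237 left.
July 1939 has 31 days: 237 − 31 = 206 left.
August 1939 has 31 days: 206 − 31 = 175 left.
September 1939 has 30 days: 175 − 30 = 145 left.
October 1939 has 31 days: 145 − 31 = 114 left.
November 1939 has 30 days: 114 − 30 = 84 left.
December 1939 has 31 days: 84 − 31 = 53 left.
January 1940 has 31 days: 53 − 31 = 22 left.
22 days into February 1940 → February 22, 1940.
Adding 600 days from February 22, 1940:
February has 29 days, so 29 − 22 = 7 days remain after February 22, 1940; 600 − 7 = 593 left.
March 1940 has 31 days: 593 − 31 = 562 left.
April 1940 has 30 days: 562 − 30 = 532 left.
May 1940 has 31 days: 532 − 31 = 501 left.
June 1940 has 30 days: 501 − 30 = 471 left.
July 1940 has 31 days: 471 − 31 = 440 left.
August 1940 has 31 days: 440 − 31 = 409 left.
September 1940 has 30 days: 409 − 30 = 379 left.
October 1940 has 31 days: 379 − 31 = 348 left.
November 1940 has 30 days: 348 − 30 = 318 left.
December 1940 has 31 days: 318 − 31 = 287 left.
January 1941 has 31 days: 287 − 31 = 256 left.
February 1941 has 28 days (1941 is not a leap year): 256 − 28 = 228 left.
March 1941 has 31 days: 228 − 31 = 197 left.
April 1941 has 30 days: 197 − 30 = 167 left.
May 1941 has 31 days: 167 − 31 = 136 left.
June 1941 has 30 days: 136 − 30 = 106 left.
July 1941 has 31 days: 106 − 31 = 75 left.
August 1941 has 31 days: 75 − 31 = 44 left.
September 1941 has 30 days: 44 − 30 = 14 left.
14 days into October 1941 → October 14, 1941.
Adding 18 months from October 14, 1941:
month 10 + 18 = 28, which is month 4 of year 1943 → April 1943.
Day 14 is valid in April, giving April 14, 1943.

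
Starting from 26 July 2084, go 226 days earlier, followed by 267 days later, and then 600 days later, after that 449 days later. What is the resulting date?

July 21, 2087

Going back 226 days from July 26, 2084:
Going back 26 days from July 26, 2084 reaches the end of the previous month; 226 − 26 = 200 left.
June 2084 has 30 days: 200 − 30 = 170 left.
May 2084 has 31 days: 170 − 31 = 139 left.
April 2084 has 30 days: 139 − 30 = 109 left.
March 2084 has 31 days: 109 − 31 = 78 left.
February 2084 has 29 days (2084 is a leap year): 78 − 29 = 49 left.
January 2084 has 31 days: 49 − 31 = 18 left.
December 2083 has 31 days; 31 − 18 = 13 → December 13, 2083.
Adding 267 days from December 13, 2083:
December has 31 days, so 31 − 13 = 18 days remain after December 13, 2083; 267 − 18 = 249 left.
January 2084 has 31 days: 249 − 31 = 218 left.
February 2084 has 29 days (2084 is a leap year): 218 − 29 = 189 left.
March 2084 has 31 days: 189 − 31 = 158 left.
April 2084 has 30 days: 158 − 30 = 128 left.
May 2084 has 31 days: 128 − 31 = 97 left.
June 2084 has 30 days: 97 − 30 = 67 left.
July 2084 has 31 days: 67 − 31 = 36 left.
August 2084 has 31 days: 36 − 31 = 5 left.
5 days into September 2084 → September 5, 2084.
Adding 600 days from September 5, 2084:
September has 30 days, so 30 − 5 = 25 days remain after September 5, 2084; 600 − 25 = 575 left.
October 2084 has 31 days: 575 − 31 = 544 left.
November 2084 has 30 days: 544 − 30 = 514 left.
December 2084 has 31 days: 514 − 31 = 483 left.
January 2085 has 31 days: 483 − 31 = 452 left.
February 2085 has 28 days (2085 is not a leap year): 452 − 28 = 424 left.
March 2085 has 31 days: 424 − 31 = 393 left.
April 2085 has 30 days: 393 − 30 = 363 left.
May 2085 has 31 days: 363 − 31 = 332 left.
June 2085 has 30 days: 332 − 30 = 302 left.
July 2085 has 31 days: 302 − 31 = 271 left.
August 2085 has 31 days: 271 − 31 = 240 left.
September 2085 has 30 days: 240 − 30 = 210 left.
October 2085 has 31 days: 210 − 31 = 179 left.
November 2085 has 30 days: 179 − 30 = 149 left.
December 2085 has 31 days: 149 − 31 = 118 left.
January 2086 has 31 days: 118 − 31 = 87 left.
February 2086 has 28 days (2086 is not a leap year): 87 − 28 = 59 left.
March 2086 has 31 days: 59 − 31 = 28 left.
28 days into April 2086 → April 28, 2086.
Counting forward 449 days from April 28, 2086:
April has 30 days, so 30 − 28 = 2 days remain after April 28, 2086; 449 − 2 = 447 left.
May 2086 has 31 days: 447 − 31 = 416 left.
June 2086 has 30 days: 416 − 30 = 386 left.
July 2086 has 31 days: 386 − 31 = 355 left.
August 2086 has 31 days: 355 − 31 = 324 left.
September 2086 has 30 days: 324 − 30 = 294 left.
October 2086 has 31 days: 294 − 31 = 263 left.
November 2086 has 30 days: 263 − 30 = 233 left.
December 2086 has 31 days: 233 − 31 = 202 left.
January 2087 has 31 days: 202 − 31 = 171 left.
February 2087 has 28 days (2087 is not a leap year): 171 − 28 = 143 left.
March 2087 has 31 days: 143 − 31 = 112 left.
April 2087 has 30 days: 112 − 30 = 82 left.
May 2087 has 31 days: 82 − 31 = 51 left.
June 2087 has 30 days: 51 − 30 = 21 left.
21 days into July 2087 → July 21, 2087.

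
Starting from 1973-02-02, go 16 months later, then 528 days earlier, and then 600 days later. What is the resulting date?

August 13, 1974

Counting forward 16 months from February 2, 1973:
month 2 + 16 = 18, which is month 6 of year 1974 → June 1974.
Day 2 is valid in June, giving June 2, 1974.
Going back 528 days from June 2, 1974:
Going back 2 days from June 2, 1974 reaches the end of the previous month; 528 − 2 = 526 left.
May 1974 has 31 days: 526 − 31 = 495 left.
April 1974 has 30 days: 495 − 30 = 465 left.
March 1974 has 31 days: 465 − 31 = 434 left.
February 1974 has 28 days (1974 is not a leap year): 434 − 28 = 406 left.
January 1974 has 31 days: 406 − 31 = 375 left.
December 1973 has 31 days: 375 − 31 = 344 left.
November 1973 has 30 days: 344 − 30 = 314 left.
October 1973 has 31 days: 314 − 31 = 283 left.
September 1973 has 30 days: 283 − 30 = 253 left.
August 1973 has 31 days: 253 − 31 = 222 left.
July 1973 has 31 days: 222 − 31 = 191 left.
June 1973 has 30 days: 191 − 30 = 161 left.
May 1973 has 31 days: 161 − 31 = 130 left.
April 1973 has 30 days: 130 − 30 = 100 left.
March 1973 has 31 days: 100 − 31 = 69 left.
February 1973 has 28 days (1973 is not a leap year): 69 − 28 = 41 left.
January 1973 has 31 days: 41 − 31 = 10 left.
December 1972 has 31 days; 31 − 10 = 21 → December 21, 1972.
Advancing 600 days from December 21, 1972:
December has 31 days, so 31 − 21 = 10 days remain after December 21, 1972; 600 − 10 = 590 left.
January 1973 has 31 days: 590 − 31 = 559 left.
February 1973 has 28 days (1973 is not a leap year): 559 − 28 = 531 left.
March 1973 has 31 days: 531 − 31 = 500 left.
April 1973 has 30 days: 500 − 30 = 470 left.
May 1973 has 31 days: 470 − 31 = 439 left.
June 1973 has 30 days: 439 − 30 = 409 left.
July 1973 has 31 days: 409 − 31 = 378 left.
August 1973 has 31 days: 378 − 31 = 347 left.
September 1973 has 30 days: 347 − 30 = 317 left.
October 1973 has 31 days: 317 − 31 = 286 left.
November 1973 has 30 days: 286 − 30 = 256 left.
December 1973 has 31 days: 256 − 31 = 225 left.
January 1974 has 31 days: 225 − 31 = 194 left.
February 1974 has 28 days (1974 is not a leap year): 194 − 28 = 166 left.
March 1974 has 31 days: 166 − 31 = 135 left.
April 1974 has 30 days: 135 − 30 = 105 left.
May 1974 has 31 days: 105 − 31 = 74 left.
June 1974 has 30 days: 74 − 30 = 44 left.
July 1974 has 31 days: 44 − 31 = 13 left.
13 days into August 1974 → August 13, 1974.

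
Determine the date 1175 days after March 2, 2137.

Adding 1175 days from March 2, 2137.
March has 31 days, so 31 − 2 = 29 days remain after March 2, 2137; 1175 − 29 = 1146 left.
April 2137 has 30 days: 1146 − 30 = 1116 left.
May 2137 has 31 days: 1116 − 31 = 1085 left.
June 2137 has 30 days: 1085 − 30 = 1055 left.
July 2137 has 31 days: 1055 − 31 = 1024 left.
August 2137 has 31 days: 1024 − 31 = 993 left.
September 2137 has 30 days: 993 − 30 = 963 left.
October 2137 has 31 days: 963 − 31 = 932 left.
November 2137 has 30 days: 932 − 30 = 902 left.
December 2137 has 31 days: 902 − 31 = 871 left.
January 2138 has 31 days: 871 − 31 = 840 left.
February 2138 has 28 days (2138 is not a leap year): 840 − 28 = 812 left.
March 2138 has 31 days: 812 − 31 = 781 left.
April 2138 has 30 days: 781 − 30 = 751 left.
May 2138 has 31 days: 751 − 31 = 720 left.
June 2138 has 30 days: 720 − 30 = 690 left.
July 2138 has 31 days: 690 − 31 = 659 left.
August 2138 has 31 days: 659 − 31 = 628 left.
September 2138 has 30 days: 628 − 30 = 598 left.
October 2138 has 31 days: 598 − 31 = 567 left.
November 2138 has 30 days: 567 − 30 = 537 left.
December 2138 has 31 days: 537 − 31 = 506 left.
January 2139 has 31 days: 506 − 31 = 475 left.
February 2139 has 28 days (2139 is not a leap year): 475 − 28 = 447 left.
March 2139 has 31 days: 447 − 31 = 416 left.
April 2139 has 30 days: 416 − 30 = 386 left.
May 2139 has 31 days: 386 − 31 = 355 left.
June 2139 has 30 days: 355 − 30 = 325 left.
July 2139 has 31 days: 325 − 31 = 294 left.
August 2139 has 31 days: 294 − 31 = 263 left.
September 2139 has 30 days: 263 − 30 = 233 left.
October 2139 has 31 days: 233 − 31 = 202 left.
November 2139 has 30 days: 202 − 30 = 172 left.
December 2139 has 31 days: 172 − 31 = 141 left.
January 2140 has 31 days: 141 − 31 = 110 left.
February 2140 has 29 days (2140 is a leap year): 110 − 29 = 81 left.
March 2140 has 31 days: 81 − 31 = 50 left.
April 2140 has 30 days: 50 − 30 = 20 left.
20 days into May 2140 → May 20, 2140.

May 20, 2140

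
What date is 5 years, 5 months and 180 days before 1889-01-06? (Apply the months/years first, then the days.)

February 7, 1883

Subtracting 5 years, 5 months and 180 days from January 6, 1889: first the month/year part, then the days.
-5 years → 1884; month 1 − 5 = -4, which is month 8 of year 1883 → August 1883.
Day 6 is valid in August, giving August 6, 1883.
Now subtract 180 days from August 6, 1883.
Going back 6 days from August 6, 1883 reaches the end of the previous month; 180 − 6 = 174 left.
July 1883 has 31 days: 174 − 31 = 143 left.
June 1883 has 30 days: 143 − 30 = 113 left.
May 1883 has 31 days: 113 − 31 = 82 left.
April 1883 has 30 days: 82 − 30 = 52 left.
March 1883 has 31 days: 52 − 31 = 21 left.
February 1883 has 28 days; 28 − 21 = 7 → February 7, 1883.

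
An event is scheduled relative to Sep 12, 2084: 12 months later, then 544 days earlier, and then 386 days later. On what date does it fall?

Advancing 12 months from September 12, 2084:
month 9 + 12 = 21, which is month 9 of year 2085 → September 2085.
Day 12 is valid in September, giving September 12, 2085.
Going back 544 days from September 12, 2085:
Going back 12 days from September 12, 2085 reaches the end of the previous month; 544 − 12 = 532 left.
August 2085 has 31 days: 532 − 31 = 501 left.
July 2085 has 31 days: 501 − 31 = 470 left.
June 2085 has 30 days: 470 − 30 = 440 left.
May 2085 has 31 days: 440 − 31 = 409 left.
April 2085 has 30 days: 409 − 30 = 379 left.
March 2085 has 31 days: 379 − 31 = 348 left.
February 2085 has 28 days (2085 is not a leap year): 348 − 28 = 320 left.
January 2085 has 31 days: 320 − 31 = 289 left.
December 2084 has 31 days: 289 − 31 = 258 left.
November 2084 has 30 days: 258 − 30 = 228 left.
October 2084 has 31 days: 228 − 31 = 197 left.
September 2084 has 30 days: 197 − 30 = 167 left.
August 2084 has 31 days: 167 − 31 = 136 left.
July 2084 has 31 days: 136 − 31 = 105 left.
June 2084 has 30 days: 105 − 30 = 75 left.
May 2084 has 31 days: 75 − 31 = 44 left.
April 2084 has 30 days: 44 − 30 = 14 left.
March 2084 has 31 days; 31 − 14 = 17 → March 17, 2084.
Counting forward 386 days from March 17, 2084:
March has 31 days, so 31 − 17 = 14 days remain after March 17, 2084; 386 − 14 = 372 left.
April 2084 has 30 days: 372 − 30 = 342 left.
May 2084 has 31 days: 342 − 31 = 311 left.
June 2084 has 30 days: 311 − 30 = 281 left.
July 2084 has 31 days: 281 − 31 = 250 left.
August 2084 has 31 days: 250 − 31 = 219 left.
September 2084 has 30 days: 219 − 30 = 189 left.
October 2084 has 31 days: 189 − 31 = 158 left.
November 2084 has 30 days: 158 − 30 = 128 left.
December 2084 has 31 days: 128 − 31 = 97 left.
January 2085 has 31 days: 97 − 31 = 66 left.
February 2085 has 28 days (2085 is not a leap year): 66 − 28 = 38 left.
March 2085 has 31 days: 38 − 31 = 7 left.
7 days into April 2085 → April 7, 2085.

April 7, 2085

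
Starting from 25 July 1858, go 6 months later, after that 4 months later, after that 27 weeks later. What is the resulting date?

Adding 6 months from July 25, 1858:
month 7 + 6 = 13, which is month 1 of year 1859 → January 1859.
Day 25 is valid in January, giving January 25, 1859.
Advancing 4 months from January 25, 1859:
month 1 + 4 = 5 → May 1859.
Day 25 is valid in May, giving May 25, 1859.
Advancing 27 weeks (= 189 days) from May 25, 1859:
May has 31 days, so 31 − 25 = 6 days remain after May 25, 1859; 189 − 6 = 183 left.
June 1859 has 30 days: 183 − 30 = 153 left.
July 1859 has 31 days: 153 − 31 = 122 left.
August 1859 has 31 days: 122 − 31 = 91 left.
September 1859 has 30 days: 91 − 30 = 61 left.
October 1859 has 31 days: 61 − 31 = 30 left.
30 days into November 1859 → November 30, 1859.

November 30, 1859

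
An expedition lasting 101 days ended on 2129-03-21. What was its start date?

Going back 101 days from March 21, 2129.
Going back 21 days from March 21, 2129 reaches the end of the previous month; 101 − 21 = 80 left.
February 2129 has 28 days (2129 is not a leap year): 80 − 28 = 52 left.
January 2129 has 31 days: 52 − 31 = 21 left.
December 2128 has 31 days; 31 − 21 = 10 → December 10, 2128.

December 10, 2128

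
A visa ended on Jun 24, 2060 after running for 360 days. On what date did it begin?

June 30, 2059

Counting back 360 days from June 24, 2060.
Going back 24 days from June 24, 2060 reaches the end of the previous month; 360 − 24 = 336 left.
May 2060 has 31 days: 336 − 31 = 305 left.
April 2060 has 30 days: 305 − 30 = 275 left.
March 2060 has 31 days: 275 − 31 = 244 left.
February 2060 has 29 days (2060 is a leap year): 244 − 29 = 215 left.
January 2060 has 31 days: 215 − 31 = 184 left.
December 2059 has 31 days: 184 − 31 = 153 left.
November 2059 has 30 days: 153 − 30 = 123 left.
October 2059 has 31 days: 123 − 31 = 92 left.
September 2059 has 30 days: 92 − 30 = 62 left.
August 2059 has 31 days: 62 − 31 = 31 left.
July 2059 has 31 days: 31 − 31 = 0 left.
June 2059 has 30 days; 30 − 0 = 30 → June 30, 2059.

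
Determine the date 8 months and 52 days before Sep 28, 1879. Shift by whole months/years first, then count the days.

Subtracting 8 months and 52 days from September 28, 1879: first the month/year part, then the days.
month 9 − 8 = 1 → January 1879.
Day 28 is valid in January, giving January 28, 1879.
Now subtract 52 days from January 28, 1879.
Going back 28 days from January 28, 1879 reaches the end of the previous month; 52 − 28 = 24 left.
December 1878 has 31 days; 31 − 24 = 7 → December 7, 1878.

December 7, 1878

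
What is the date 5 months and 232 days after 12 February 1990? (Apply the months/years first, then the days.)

Adding 5 months and 232 days from February 12, 1990: first the month/year part, then the days.
month 2 + 5 = 7 → July 1990.
Day 12 is valid in July, giving July 12, 1990.
Now add 232 days from July 12, 1990.
July has 31 days, so 31 − 12 = 19 days remain after July 12, 1990; 232 − 19 = 213 left.
August 1990 has 31 days: 213 − 31 = 182 left.
September 1990 has 30 days: 182 − 30 = 152 left.
October 1990 has 31 days: 152 − 31 = 121 left.
November 1990 has 30 days: 121 − 30 = 91 left.
December 1990 has 31 days: 91 − 31 = 60 left.
January 1991 has 31 days: 60 − 31 = 29 left.
February 1991 has 28 days (1991 is not a leap year): 29 − 28 = 1 left.
1 day into March 1991 → March 1, 1991.

March 1, 1991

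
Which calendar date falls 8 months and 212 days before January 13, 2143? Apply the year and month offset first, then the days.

Counting back 8 months and 212 days from January 13, 2143: first the month/year part, then the days.
month 1 − 8 = -7, which is month 5 of year 2142 → May 2142.
Day 13 is valid in May, giving May 13, 2142.
Now subtract 212 days from May 13, 2142.
Going back 13 days from May 13, 2142 reaches the end of the previous month; 212 − 13 = 199 left.
April 2142 has 30 days: 199 − 30 = 169 left.
March 2142 has 31 days: 169 − 31 = 138 left.
February 2142 has 28 days (2142 is not a leap year): 138 − 28 = 110 left.
January 2142 has 31 days: 110 − 31 = 79 left.
December 2141 has 31 days: 79 − 31 = 48 left.
November 2141 has 30 days: 48 − 30 = 18 left.
October 2141 has 31 days; 31 − 18 = 13 → October 13, 2141.

October 13, 2141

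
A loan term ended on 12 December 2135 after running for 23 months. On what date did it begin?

January 12, 2134

Going back 23 months from December 12, 2135.
month 12 − 23 = -11, which is month 1 of year 2134 → January 2134.
Day 12 is valid in January, giving January 12, 2134.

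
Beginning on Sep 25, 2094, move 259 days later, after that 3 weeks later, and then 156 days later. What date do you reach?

Adding 259 days from September 25, 2094:
September has 30 days, so 30 − 25 = 5 days remain after September 25, 2094; 259 − 5 = 254 left.
October 2094 has 31 days: 254 − 31 = 223 left.
November 2094 has 30 days: 223 − 30 = 193 left.
December 2094 has 31 days: 193 − 31 = 162 left.
January 2095 has 31 days: 162 − 31 = 131 left.
February 2095 has 28 days (2095 is not a leap year): 131 − 28 = 103 left.
March 2095 has 31 days: 103 − 31 = 72 left.
April 2095 has 30 days: 72 − 30 = 42 left.
May 2095 has 31 days: 42 − 31 = 11 left.
11 days into June 2095 → June 11, 2095.
Counting forward 3 weeks (= 21 days) from June 11, 2095:
June has 30 days, so 30 − 11 = 19 days remain after June 11, 2095; 21 − 19 = 2 left.
2 days into July 2095 → July 2, 2095.
Advancing 156 days from July 2, 2095:
July has 31 days, so 31 − 2 = 29 days remain after July 2, 2095; 156 − 29 = 127 left.
August 2095 has 31 days: 127 − 31 = 96 left.
September 2095 has 30 days: 96 − 30 = 66 left.
October 2095 has 31 days: 66 − 31 = 35 left.
November 2095 has 30 days: 35 − 30 = 5 left.
5 days into December 2095 → December 5, 2095.

December 5, 2095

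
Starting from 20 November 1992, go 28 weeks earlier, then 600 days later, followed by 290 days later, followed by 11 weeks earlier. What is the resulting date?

July 30, 1994

Subtracting 28 weeks (= 196 days) from November 20, 1992:
Going back 20 days from November 20, 1992 reaches the end of the previous month; 196 − 20 = 176 left.
October 1992 has 31 days: 176 − 31 = 145 left.
September 1992 has 30 days: 145 − 30 = 115 left.
August 1992 has 31 days: 115 − 31 = 84 left.
July 1992 has 31 days: 84 − 31 = 53 left.
June 1992 has 30 days: 53 − 30 = 23 left.
May 1992 has 31 days; 31 − 23 = 8 → May 8, 1992.
Advancing 600 days from May 8, 1992:
May has 31 days, so 31 − 8 = 23 days remain after May 8, 1992; 600 − 23 = 577 left.
June 1992 has 30 days: 577 − 30 = 547 left.
July 1992 has 31 days: 547 − 31 = 516 left.
August 1992 has 31 days: 516 − 31 = 485 left.
September 1992 has 30 days: 485 − 30 = 455 left.
October 1992 has 31 days: 455 − 31 = 424 left.
November 1992 has 30 days: 424 − 30 = 394 left.
December 1992 has 31 days: 394 − 31 = 363 left.
January 1993 has 31 days: 363 − 31 = 332 left.
February 1993 has 28 days (1993 is not a leap year): 332 − 28 = 304 left.
March 1993 has 31 days: 304 − 31 = 273 left.
April 1993 has 30 days: 273 − 30 = 243 left.
May 1993 has 31 days: 243 − 31 = 212 left.
June 1993 has 30 days: 212 − 30 = 182 left.
July 1993 has 31 days: 182 − 31 = 151 left.
August 1993 has 31 days: 151 − 31 = 120 left.
September 1993 has 30 days: 120 − 30 = 90 left.
October 1993 has 31 days: 90 − 31 = 59 left.
November 1993 has 30 days: 59 − 30 = 29 left.
29 days into December 1993 → December 29, 1993.
Advancing 290 days from December 29, 1993:
December has 31 days, so 31 − 29 = 2 days remain after December 29, 1993; 290 − 2 = 288 left.
January 1994 has 31 days: 288 − 31 = 257 left.
February 1994 has 28 days (1994 is not a leap year): 257 − 28 = 229 left.
March 1994 has 31 days: 229 − 31 = 198 left.
April 1994 has 30 days: 198 − 30 = 168 left.
May 1994 has 31 days: 168 − 31 = 137 left.
June 1994 has 30 days: 137 − 30 = 107 left.
July 1994 has 31 days: 107 − 31 = 76 left.
August 1994 has 31 days: 76 − 31 = 45 left.
September 1994 has 30 days: 45 − 30 = 15 left.
15 days into October 1994 → October 15, 1994.
Counting back 11 weeks (= 77 days) from October 15, 1994:
Going back 15 days from October 15, 1994 reaches the end of the previous month; 77 − 15 = 62 left.
September 1994 has 30 days: 62 − 30 = 32 left.
August 1994 has 31 days: 32 − 31 = 1 left.
July 1994 has 31 days; 31 − 1 = 30 → July 30, 1994.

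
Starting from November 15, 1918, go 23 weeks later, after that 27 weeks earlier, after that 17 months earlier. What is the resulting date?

Counting forward 23 weeks (= 161 days) from November 15, 1918:
November has 30 days, so 30 − 15 = 15 days remain after November 15, 1918; 161 − 15 = 146 left.
December 1918 has 31 days: 146 − 31 = 115 left.
January 1919 has 31 days: 115 − 31 = 84 left.
February 1919 has 28 days (1919 is not a leap year): 84 − 28 = 56 left.
March 1919 has 31 days: 56 − 31 = 25 left.
25 days into April 1919 → April 25, 1919.
Going back 27 weeks (= 189 days) from April 25, 1919:
Going back 25 days from April 25, 1919 reaches the end of the previous month; 189 − 25 = 164 left.
March 1919 has 31 days: 164 − 31 = 133 left.
February 1919 has 28 days (1919 is not a leap year): 133 − 28 = 105 left.
January 1919 has 31 days: 105 − 31 = 74 left.
December 1918 has 31 days: 74 − 31 = 43 left.
November 1918 has 30 days: 43 − 30 = 13 left.
October 1918 has 31 days; 31 − 13 = 18 → October 18, 1918.
Going back 17 months from October 18, 1918:
month 10 − 17 = -7, which is month 5 of year 1917 → May 1917.
Day 18 is valid in May, giving May 18, 1917.

May 18, 1917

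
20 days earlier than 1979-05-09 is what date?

April 19, 1979

Going back 20 days from May 9, 1979.
Going back 9 days from May 9, 1979 reaches the end of the previous month; 20 − 9 = 11 left.
April 1979 has 30 days; 30 − 11 = 19 → April 19, 1979.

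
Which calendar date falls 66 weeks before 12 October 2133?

Subtracting 66 weeks = 462 days from October 12, 2133.
Going back 12 days from October 12, 2133 reaches the end of the previous month; 462 − 12 = 450 left.
September 2133 has 30 days: 450 − 30 = 420 left.
August 2133 has 31 days: 420 − 31 = 389 left.
July 2133 has 31 days: 389 − 31 = 358 left.
June 2133 has 30 days: 358 − 30 = 328 left.
May 2133 has 31 days: 328 − 31 = 297 left.
April 2133 has 30 days: 297 − 30 = 267 left.
March 2133 has 31 days: 267 − 31 = 236 left.
February 2133 has 28 days (2133 is not a leap year): 236 − 28 = 208 left.
January 2133 has 31 days: 208 − 31 = 177 left.
December 2132 has 31 days: 177 − 31 = 146 left.
November 2132 has 30 days: 146 − 30 = 116 left.
October 2132 has 31 days: 116 − 31 = 85 left.
September 2132 has 30 days: 85 − 30 = 55 left.
August 2132 has 31 days: 55 − 31 = 24 left.
July 2132 has 31 days; 31 − 24 = 7 → July 7, 2132.

July 7, 2132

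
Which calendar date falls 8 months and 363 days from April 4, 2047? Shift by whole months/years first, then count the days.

December 1, 2048

Counting forward 8 months and 363 days from April 4, 2047: first the month/year part, then the days.
month 4 + 8 = 12 → December 2047.
Day 4 is valid in December, giving December 4, 2047.
Now add 363 days from December 4, 2047.
December has 31 days, so 31 − 4 = 27 days remain after December 4, 2047; 363 − 27 = 336 left.
January 2048 has 31 days: 336 − 31 = 305 left.
February 2048 has 29 days (2048 is a leap year): 305 − 29 = 276 left.
March 2048 has 31 days: 276 − 31 = 245 left.
April 2048 has 30 days: 245 − 30 = 215 left.
May 2048 has 31 days: 215 − 31 = 184 left.
June 2048 has 30 days: 184 − 30 = 154 left.
July 2048 has 31 days: 154 − 31 = 123 left.
August 2048 has 31 days: 123 − 31 = 92 left.
September 2048 has 30 days: 92 − 30 = 62 left.
October 2048 has 31 days: 62 − 31 = 31 left.
November 2048 has 30 days: 31 − 30 = 1 left.
1 day into December 2048 → December 1, 2048.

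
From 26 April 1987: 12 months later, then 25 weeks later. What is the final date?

Adding 12 months from April 26, 1987:
month 4 + 12 = 16, which is month 4 of year 1988 → April 1988.
Day 26 is valid in April, giving April 26, 1988.
Counting forward 25 weeks (= 175 days) from April 26, 1988:
April has 30 days, so 30 − 26 = 4 days remain after April 26, 1988; 175 − 4 = 171 left.
May 1988 has 31 days: 171 − 31 = 140 left.
June 1988 has 30 days: 140 − 30 = 110 left.
July 1988 has 31 days: 110 − 31 = 79 left.
August 1988 has 31 days: 79 − 31 = 48 left.
September 1988 has 30 days: 48 − 30 = 18 left.
18 days into October 1988 → October 18, 1988.

October 18, 1988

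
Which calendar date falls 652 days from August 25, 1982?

Counting forward 652 days from August 25, 1982.
August has 31 days, so 31 − 25 = 6 days remain after August 25, 1982; 652 − 6 = 646 left.
September 1982 has 30 days: 646 − 30 = 616 left.
October 1982 has 31 days: 616 − 31 = 585 left.
November 1982 has 30 days: 585 − 30 = 555 left.
December 1982 has 31 days: 555 − 31 = 524 left.
January 1983 has 31 days: 524 − 31 = 493 left.
February 1983 has 28 days (1983 is not a leap year): 493 − 28 = 465 left.
March 1983 has 31 days: 465 − 31 = 434 left.
April 1983 has 30 days: 434 − 30 = 404 left.
May 1983 has 31 days: 404 − 31 = 373 left.
June 1983 has 30 days: 373 − 30 = 343 left.
July 1983 has 31 days: 343 − 31 = 312 left.
August 1983 has 31 days: 312 − 31 = 281 left.
September 1983 has 30 days: 281 − 30 = 251 left.
October 1983 has 31 days: 251 − 31 = 220 left.
November 1983 has 30 days: 220 − 30 = 190 left.
December 1983 has 31 days: 190 − 31 = 159 left.
January 1984 has 31 days: 159 − 31 = 128 left.
February 1984 has 29 days (1984 is a leap year): 128 − 29 = 99 left.
March 1984 has 31 days: 99 − 31 = 68 left.
April 1984 has 30 days: 68 − 30 = 38 left.
May 1984 has 31 days: 38 − 31 = 7 left.
7 days into June 1984 → June 7, 1984.

June 7, 1984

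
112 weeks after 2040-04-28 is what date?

June 21, 2042

Adding 112 weeks = 784 days from April 28, 2040.
April has 30 days, so 30 − 28 = 2 days remain after April 28, 2040; 784 − 2 = 782 left.
May 2040 has 31 days: 782 − 31 = 751 left.
June 2040 has 30 days: 751 − 30 = 721 left.
July 2040 has 31 days: 721 − 31 = 690 left.
August 2040 has 31 days: 690 − 31 = 659 left.
September 2040 has 30 days: 659 − 30 = 629 left.
October 2040 has 31 days: 629 − 31 = 598 left.
November 2040 has 30 days: 598 − 30 = 568 left.
December 2040 has 31 days: 568 − 31 = 537 left.
January 2041 has 31 days: 537 − 31 = 506 left.
February 2041 has 28 days (2041 is not a leap year): 506 − 28 = 478 left.
March 2041 has 31 days: 478 − 31 = 447 left.
April 2041 has 30 days: 447 − 30 = 417 left.
May 2041 has 31 days: 417 − 31 = 386 left.
June 2041 has 30 days: 386 − 30 = 356 left.
July 2041 has 31 days: 356 − 31 = 325 left.
August 2041 has 31 days: 325 − 31 = 294 left.
September 2041 has 30 days: 294 − 30 = 264 left.
October 2041 has 31 days: 264 − 31 = 233 left.
November 2041 has 30 days: 233 − 30 = 203 left.
December 2041 has 31 days: 203 − 31 = 172 left.
January 2042 has 31 days: 172 − 31 = 141 left.
February 2042 has 28 days (2042 is not a leap year): 141 − 28 = 113 left.
March 2042 has 31 days: 113 − 31 = 82 left.
April 2042 has 30 days: 82 − 30 = 52 left.
May 2042 has 31 days: 52 − 31 = 21 left.
21 days into June 2042 → June 21, 2042.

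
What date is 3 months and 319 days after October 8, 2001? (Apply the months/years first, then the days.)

Adding 3 months and 319 days from October 8, 2001: first the month/year part, then the days.
month 10 + 3 = 13, which is month 1 of year 2002 → January 2002.
Day 8 is valid in January, giving January 8, 2002.
Now add 319 days from January 8, 2002.
January has 31 days, so 31 − 8 = 23 days remain after January 8, 2002; 319 − 23 = 296 left.
February 2002 has 28 days (2002 is not a leap year): 296 − 28 = 268 left.
March 2002 has 31 days: 268 − 31 = 237 left.
April 2002 has 30 days: 237 − 30 = 207 left.
May 2002 has 31 days: 207 − 31 = 176 left.
June 2002 has 30 days: 176 − 30 = 146 left.
July 2002 has 31 days: 146 − 31 = 115 left.
August 2002 has 31 days: 115 − 31 = 84 left.
September 2002 has 30 days: 84 − 30 = 54 left.
October 2002 has 31 days: 54 − 31 = 23 left.
23 days into November 2002 → November 23, 2002.

November 23, 2002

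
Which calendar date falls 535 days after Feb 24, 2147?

Advancing 535 days from February 24, 2147.
February has 28 days, so 28 − 24 = 4 days remain after February 24, 2147; 535 − 4 = 531 left.
March 2147 has 31 days: 531 − 31 = 500 left.
April 2147 has 30 days: 500 − 30 = 470 left.
May 2147 has 31 days: 470 − 31 = 439 left.
June 2147 has 30 days: 439 − 30 = 409 left.
July 2147 has 31 days: 409 − 31 = 378 left.
August 2147 has 31 days: 378 − 31 = 347 left.
September 2147 has 30 days: 347 − 30 = 317 left.
October 2147 has 31 days: 317 − 31 = 286 left.
November 2147 has 30 days: 286 − 30 = 256 left.
December 2147 has 31 days: 256 − 31 = 225 left.
January 2148 has 31 days: 225 − 31 = 194 left.
February 2148 has 29 days (2148 is a leap year): 194 − 29 = 165 left.
March 2148 has 31 days: 165 − 31 = 134 left.
April 2148 has 30 days: 134 − 30 = 104 left.
May 2148 has 31 days: 104 − 31 = 73 left.
June 2148 has 30 days: 73 − 30 = 43 left.
July 2148 has 31 days: 43 − 31 = 12 left.
12 days into August 2148 → August 12, 2148.

August 12, 2148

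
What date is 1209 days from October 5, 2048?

Counting forward 1209 days from October 5, 2048.
October has 31 days, so 31 − 5 = 26 days remain after October 5, 2048; 1209 − 26 = 1183 left.
November 2048 has 30 days: 1183 − 30 = 1153 left.
December 2048 has 31 days: 1153 − 31 = 1122 left.
January 2049 has 31 days: 1122 − 31 = 1091 left.
February 2049 has 28 days (2049 is not a leap year): 1091 − 28 = 1063 left.
March 2049 has 31 days: 1063 − 31 = 1032 left.
April 2049 has 30 days: 1032 − 30 = 1002 left.
May 2049 has 31 days: 1002 − 31 = 971 left.
June 2049 has 30 days: 971 − 30 = 941 left.
July 2049 has 31 days: 941 − 31 = 910 left.
August 2049 has 31 days: 910 − 31 = 879 left.
September 2049 has 30 days: 879 − 30 = 849 left.
October 2049 has 31 days: 849 − 31 = 818 left.
November 2049 has 30 days: 818 − 30 = 788 left.
December 2049 has 31 days: 788 − 31 = 757 left.
January 2050 has 31 days: 757 − 31 = 726 left.
February 2050 has 28 days (2050 is not a leap year): 726 − 28 = 698 left.
March 2050 has 31 days: 698 − 31 = 667 left.
April 2050 has 30 days: 667 − 30 = 637 left.
May 2050 has 31 days: 637 − 31 = 606 left.
June 2050 has 30 days: 606 − 30 = 576 left.
July 2050 has 31 days: 576 − 31 = 545 left.
August 2050 has 31 days: 545 − 31 = 514 left.
September 2050 has 30 days: 514 − 30 = 484 left.
October 2050 has 31 days: 484 − 31 = 453 left.
November 2050 has 30 days: 453 − 30 = 423 left.
December 2050 has 31 days: 423 − 31 = 392 left.
January 2051 has 31 days: 392 − 31 = 361 left.
February 2051 has 28 days (2051 is not a leap year): 361 − 28 = 333 left.
March 2051 has 31 days: 333 − 31 = 302 left.
April 2051 has 30 days: 302 − 30 = 272 left.
May 2051 has 31 days: 272 − 31 = 241 left.
June 2051 has 30 days: 241 − 30 = 211 left.
July 2051 has 31 days: 211 − 31 = 180 left.
August 2051 has 31 days: 180 − 31 = 149 left.
September 2051 has 30 days: 149 − 30 = 119 left.
October 2051 has 31 days: 119 − 31 = 88 left.
November 2051 has 30 days: 88 − 30 = 58 left.
December 2051 has 31 days: 58 − 31 = 27 left.
27 days into January 2052 → January 27, 2052.

January 27, 2052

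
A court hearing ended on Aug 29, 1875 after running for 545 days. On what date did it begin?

Subtracting 545 days from August 29, 1875.
Going back 29 days from August 29, 1875 reaches the end of the previous month; 545 − 29 = 516 left.
July 1875 has 31 days: 516 − 31 = 485 left.
June 1875 has 30 days: 485 − 30 = 455 left.
May 1875 has 31 days: 455 − 31 = 424 left.
April 1875 has 30 days: 424 − 30 = 394 left.
March 1875 has 31 days: 394 − 31 = 363 left.
February 1875 has 28 days (1875 is not a leap year): 363 − 28 = 335 left.
January 1875 has 31 days: 335 − 31 = 304 left.
December 1874 has 31 days: 304 − 31 = 273 left.
November 1874 has 30 days: 273 − 30 = 243 left.
October 1874 has 31 days: 243 − 31 = 212 left.
September 1874 has 30 days: 212 − 30 = 182 left.
August 1874 has 31 days: 182 − 31 = 151 left.
July 1874 has 31 days: 151 − 31 = 120 left.
June 1874 has 30 days: 120 − 30 = 90 left.
May 1874 has 31 days: 90 − 31 = 59 left.
April 1874 has 30 days: 59 − 30 = 29 left.
March 1874 has 31 days; 31 − 29 = 2 → March 2, 1874.

March 2, 1874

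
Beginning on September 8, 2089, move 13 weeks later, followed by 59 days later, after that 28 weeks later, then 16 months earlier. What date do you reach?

Advancing 13 weeks (= 91 days) from September 8, 2089:
September has 30 days, so 30 − 8 = 22 days remain after September 8, 2089; 91 − 22 = 69 left.
October 2089 has 31 days: 69 − 31 = 38 left.
November 2089 has 30 days: 38 − 30 = 8 left.
8 days into December 2089 → December 8, 2089.
Advancing 59 days from December 8, 2089:
December has 31 days, so 31 − 8 = 23 days remain after December 8, 2089; 59 − 23 = 36 left.
January 2090 has 31 days: 36 − 31 = 5 left.
5 days into February 2090 → February 5, 2090.
Advancing 28 weeks (= 196 days) from February 5, 2090:
February has 28 days, so 28 − 5 = 23 days remain after February 5, 2090; 196 − 23 = 173 left.
March 2090 has 31 days: 173 − 31 = 142 left.
April 2090 has 30 days: 142 − 30 = 112 left.
May 2090 has 31 days: 112 − 31 = 81 left.
June 2090 has 30 days: 81 − 30 = 51 left.
July 2090 has 31 days: 51 − 31 = 20 left.
20 days into August 2090 → August 20, 2090.
Subtracting 16 months from August 20, 2090:
month 8 − 16 = -8, which is month 4 of year 2089 → April 2089.
Day 20 is valid in April, giving April 20, 2089.

April 20, 2089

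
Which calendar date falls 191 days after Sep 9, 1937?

Advancing 191 days from September 9, 1937.
September has 30 days, so 30 − 9 = 21 days remain after September 9, 1937; 191 − 21 = 170 left.
October 1937 has 31 days: 170 − 31 = 139 left.
November 1937 has 30 days: 139 − 30 = 109 left.
December 1937 has 31 days: 109 − 31 = 78 left.
January 1938 has 31 days: 78 − 31 = 47 left.
February 1938 has 28 days (1938 is not a leap year): 47 − 28 = 19 left.
19 days into March 1938 → March 19, 1938.

March 19, 1938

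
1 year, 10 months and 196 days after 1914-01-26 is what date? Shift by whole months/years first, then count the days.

June 9, 1916

Advancing 1 year, 10 months and 196 days from January 26, 1914: first the month/year part, then the days.
+1 year → 1915; month 1 + 10 = 11 → November 1915.
Day 26 is valid in November, giving November 26, 1915.
Now add 196 days from November 26, 1915.
November has 30 days, so 30 − 26 = 4 days remain after November 26, 1915; 196 − 4 = 192 left.
December 1915 has 31 days: 192 − 31 = 161 left.
January 1916 has 31 days: 161 − 31 = 130 left.
February 1916 has 29 days (1916 is a leap year): 130 − 29 = 101 left.
March 1916 has 31 days: 101 − 31 = 70 left.
April 1916 has 30 days: 70 − 30 = 40 left.
May 1916 has 31 days: 40 − 31 = 9 left.
9 days into June 1916 → June 9, 1916.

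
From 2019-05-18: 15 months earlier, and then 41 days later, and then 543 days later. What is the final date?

Counting back 15 months from May 18, 2019:
month 5 − 15 = -10, which is month 2 of year 2018 → February 2018.
Day 18 is valid in February, giving February 18, 2018.
Adding 41 days from February 18, 2018:
February has 28 days, so 28 − 18 = 10 days remain after February 18, 2018; 41 − 10 = 31 left.
31 days into March 2018 → March 31, 2018.
Counting forward 543 days from March 31, 2018:
March has 31 days, so 31 − 31 = 0 days remain after March 31, 2018; 543 − 0 = 543 left.
April 2018 has 30 days: 543 − 30 = 513 left.
May 2018 has 31 days: 513 − 31 = 482 left.
June 2018 has 30 days: 482 − 30 = 452 left.
July 2018 has 31 days: 452 − 31 = 421 left.
August 2018 has 31 days: 421 − 31 = 390 left.
September 2018 has 30 days: 390 − 30 = 360 left.
October 2018 has 31 days: 360 − 31 = 329 left.
November 2018 has 30 days: 329 − 30 = 299 left.
December 2018 has 31 days: 299 − 31 = 268 left.
January 2019 has 31 days: 268 − 31 = 237 left.
February 2019 has 28 days (2019 is not a leap year): 237 − 28 = 209 left.
March 2019 has 31 days: 209 − 31 = 178 left.
April 2019 has 30 days: 178 − 30 = 148 left.
May 2019 has 31 days: 148 − 31 = 117 left.
June 2019 has 30 days: 117 − 30 = 87 left.
July 2019 has 31 days: 87 − 31 = 56 left.
August 2019 has 31 days: 56 − 31 = 25 left.
25 days into September 2019 → September 25, 2019.

September 25, 2019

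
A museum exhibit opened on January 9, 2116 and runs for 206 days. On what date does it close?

August 2, 2116

Advancing 206 days from January 9, 2116.
January has 31 days, so 31 − 9 = 22 days remain after January 9, 2116; 206 − 22 = 184 left.
February 2116 has 29 days (2116 is a leap year): 184 − 29 = 155 left.
March 2116 has 31 days: 155 − 31 = 124 left.
April 2116 has 30 days: 124 − 30 = 94 left.
May 2116 has 31 days: 94 − 31 = 63 left.
June 2116 has 30 days: 63 − 30 = 33 left.
July 2116 has 31 days: 33 − 31 = 2 left.
2 days into August 2116 → August 2, 2116.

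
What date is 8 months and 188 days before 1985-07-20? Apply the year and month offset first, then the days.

Counting back 8 months and 188 days from July 20, 1985: first the month/year part, then the days.
month 7 − 8 = -1, which is month 11 of year 1984 → November 1984.
Day 20 is valid in November, giving November 20, 1984.
Now subtract 188 days from November 20, 1984.
Going back 20 days from November 20, 1984 reaches the end of the previous month; 188 − 20 = 168 left.
October 1984 has 31 days: 168 − 31 = 137 left.
September 1984 has 30 days: 137 − 30 = 107 left.
August 1984 has 31 days: 107 − 31 = 76 left.
July 1984 has 31 days: 76 − 31 = 45 left.
June 1984 has 30 days: 45 − 30 = 15 left.
May 1984 has 31 days; 31 − 15 = 16 → May 16, 1984.

May 16, 1984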